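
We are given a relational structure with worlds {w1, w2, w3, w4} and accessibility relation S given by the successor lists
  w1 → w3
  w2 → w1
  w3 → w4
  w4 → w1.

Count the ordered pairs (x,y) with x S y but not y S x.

Enumerating: (w1,w3), (w2,w1), (w3,w4), (w4,w1).

4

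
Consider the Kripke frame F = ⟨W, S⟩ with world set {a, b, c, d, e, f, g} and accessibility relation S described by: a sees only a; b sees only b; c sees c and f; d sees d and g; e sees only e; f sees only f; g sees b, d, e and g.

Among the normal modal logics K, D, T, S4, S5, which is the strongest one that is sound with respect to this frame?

Serial (axiom D): yes — every world has a successor (e.g. a S a).
Reflexive (axiom T): yes — every world is S-related to itself.
Transitive (axiom 4): no — d S g and g S b, but not d S b.
Euclidean (axiom 5): no — g S b and g S d, but not b S d.
So F validates K, D, T; S4 would additionally require S to be transitive. The strongest is T.

T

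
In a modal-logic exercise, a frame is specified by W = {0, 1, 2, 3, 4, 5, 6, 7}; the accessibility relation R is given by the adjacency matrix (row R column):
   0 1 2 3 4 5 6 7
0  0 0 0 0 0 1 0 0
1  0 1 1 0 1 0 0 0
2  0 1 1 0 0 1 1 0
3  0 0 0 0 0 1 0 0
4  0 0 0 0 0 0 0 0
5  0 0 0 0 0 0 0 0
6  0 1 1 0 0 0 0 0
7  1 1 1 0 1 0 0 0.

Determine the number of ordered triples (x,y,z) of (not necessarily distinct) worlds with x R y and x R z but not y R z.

25

Enumerating: (0,5,5), (1,2,4), (1,4,1), (1,4,2), (1,4,4), (2,1,5), (2,1,6), (2,5,1), (2,5,2), (2,5,5), (2,5,6), (2,6,5), … and 13 more.
Total: 25.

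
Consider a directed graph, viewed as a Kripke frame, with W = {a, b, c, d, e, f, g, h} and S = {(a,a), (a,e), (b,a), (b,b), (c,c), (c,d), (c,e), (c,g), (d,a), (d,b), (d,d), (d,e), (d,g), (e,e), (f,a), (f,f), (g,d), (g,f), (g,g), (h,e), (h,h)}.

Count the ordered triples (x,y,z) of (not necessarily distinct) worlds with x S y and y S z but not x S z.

Enumerating: (b,a,e), (c,d,a), (c,d,b), (c,g,f), (d,g,f), (f,a,e), (g,d,a), (g,d,b), (g,d,e), (g,f,a).

10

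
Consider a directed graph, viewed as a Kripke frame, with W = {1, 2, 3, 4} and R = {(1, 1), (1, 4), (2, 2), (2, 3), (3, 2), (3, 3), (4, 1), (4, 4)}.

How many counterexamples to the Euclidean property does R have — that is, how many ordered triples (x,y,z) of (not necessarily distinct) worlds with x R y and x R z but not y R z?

0

R is Euclidean; there are no such tuples.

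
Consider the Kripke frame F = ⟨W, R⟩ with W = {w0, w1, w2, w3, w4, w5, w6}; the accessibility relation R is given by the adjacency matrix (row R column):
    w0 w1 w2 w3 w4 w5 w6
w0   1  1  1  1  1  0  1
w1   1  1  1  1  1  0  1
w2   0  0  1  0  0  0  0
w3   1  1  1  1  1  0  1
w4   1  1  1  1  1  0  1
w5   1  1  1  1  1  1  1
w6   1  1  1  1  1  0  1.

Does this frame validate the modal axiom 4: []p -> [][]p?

The schema 4 characterises exactly the transitive frames.
Transitive: yes — every two-step R-path is closed by a direct edge.

Yes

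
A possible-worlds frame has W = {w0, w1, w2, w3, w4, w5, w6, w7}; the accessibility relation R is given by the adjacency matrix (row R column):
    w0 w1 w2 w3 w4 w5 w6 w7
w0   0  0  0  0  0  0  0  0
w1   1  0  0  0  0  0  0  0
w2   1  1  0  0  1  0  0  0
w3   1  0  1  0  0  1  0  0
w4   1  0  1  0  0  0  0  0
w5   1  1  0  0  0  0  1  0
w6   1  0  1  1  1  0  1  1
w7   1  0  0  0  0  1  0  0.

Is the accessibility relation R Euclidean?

No

Euclidean: no — w2 R w0 and w2 R w1, but not w0 R w1.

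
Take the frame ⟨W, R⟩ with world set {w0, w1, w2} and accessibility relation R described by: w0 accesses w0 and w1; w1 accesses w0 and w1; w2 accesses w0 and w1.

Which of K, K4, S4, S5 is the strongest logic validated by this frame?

K4

Transitive (axiom 4): yes — every two-step R-path is closed by a direct edge.
Reflexive (axiom T): no — w2 is not related to itself.
Euclidean (axiom 5): yes — any two successors of a common world are R-related.
So F validates K, K4; S4 would additionally require R to be reflexive. The strongest is K4.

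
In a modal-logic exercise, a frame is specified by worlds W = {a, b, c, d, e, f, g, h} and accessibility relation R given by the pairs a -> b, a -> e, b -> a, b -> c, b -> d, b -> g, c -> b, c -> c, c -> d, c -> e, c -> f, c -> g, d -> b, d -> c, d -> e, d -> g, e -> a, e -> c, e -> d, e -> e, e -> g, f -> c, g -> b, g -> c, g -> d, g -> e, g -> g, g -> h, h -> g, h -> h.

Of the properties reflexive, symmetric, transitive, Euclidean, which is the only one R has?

symmetric

Reflexive: no — a is not related to itself.
Symmetric: yes — every pair in R has its reverse in R.
Transitive: no — a R b and b R c, but not a R c.
Euclidean: no — a R b and a R e, but not b R e.
Only symmetric holds.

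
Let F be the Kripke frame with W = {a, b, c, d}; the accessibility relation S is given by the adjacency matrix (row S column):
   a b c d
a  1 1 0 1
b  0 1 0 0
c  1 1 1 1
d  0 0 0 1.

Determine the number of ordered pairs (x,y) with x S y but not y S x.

5

Enumerating: (a,b), (a,d), (c,a), (c,b), (c,d).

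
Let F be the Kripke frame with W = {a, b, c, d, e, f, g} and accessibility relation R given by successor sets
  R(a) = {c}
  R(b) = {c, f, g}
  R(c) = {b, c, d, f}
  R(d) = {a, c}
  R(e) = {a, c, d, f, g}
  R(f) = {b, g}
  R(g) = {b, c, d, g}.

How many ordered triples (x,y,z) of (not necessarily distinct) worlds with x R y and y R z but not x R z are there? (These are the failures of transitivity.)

24

Enumerating: (a,c,b), (a,c,d), (a,c,f), (b,c,b), (b,c,d), (b,f,b), (b,g,b), (b,g,d), (c,b,g), (c,d,a), (c,f,g), (d,c,b), … and 12 more.
Total: 24.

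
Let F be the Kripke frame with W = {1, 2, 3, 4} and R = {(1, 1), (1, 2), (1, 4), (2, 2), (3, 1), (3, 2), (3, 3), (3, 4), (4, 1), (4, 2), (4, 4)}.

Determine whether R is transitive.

Yes

Transitive: yes — every two-step R-path is closed by a direct edge.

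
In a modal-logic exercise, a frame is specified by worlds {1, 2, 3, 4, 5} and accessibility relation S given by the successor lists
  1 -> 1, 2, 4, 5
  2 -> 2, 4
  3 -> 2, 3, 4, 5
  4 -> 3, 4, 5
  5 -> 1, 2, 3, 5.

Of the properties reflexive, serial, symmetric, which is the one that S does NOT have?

Reflexive: yes — every world is S-related to itself.
Serial: yes — every world has a successor (e.g. 1 S 1).
Symmetric: no — 1 S 2 but not 2 S 1.
Only symmetric fails.

symmetric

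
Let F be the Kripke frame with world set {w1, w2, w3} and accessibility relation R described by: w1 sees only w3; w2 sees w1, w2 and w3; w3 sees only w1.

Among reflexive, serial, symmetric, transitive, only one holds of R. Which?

Reflexive: no — w1 is not related to itself.
Serial: yes — every world has a successor (e.g. w1 R w3).
Symmetric: no — w2 R w1 but not w1 R w2.
Transitive: no — w1 R w3 and w3 R w1, but not w1 R w1.
Only serial holds.

serial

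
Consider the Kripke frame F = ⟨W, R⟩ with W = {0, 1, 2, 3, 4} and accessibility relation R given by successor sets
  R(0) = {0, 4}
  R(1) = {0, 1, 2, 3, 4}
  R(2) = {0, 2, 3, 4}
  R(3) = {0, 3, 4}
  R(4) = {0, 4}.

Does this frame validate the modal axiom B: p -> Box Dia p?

No

By correspondence theory, B is valid on a frame iff R is symmetric.
Symmetric: no — 1 R 0 but not 0 R 1.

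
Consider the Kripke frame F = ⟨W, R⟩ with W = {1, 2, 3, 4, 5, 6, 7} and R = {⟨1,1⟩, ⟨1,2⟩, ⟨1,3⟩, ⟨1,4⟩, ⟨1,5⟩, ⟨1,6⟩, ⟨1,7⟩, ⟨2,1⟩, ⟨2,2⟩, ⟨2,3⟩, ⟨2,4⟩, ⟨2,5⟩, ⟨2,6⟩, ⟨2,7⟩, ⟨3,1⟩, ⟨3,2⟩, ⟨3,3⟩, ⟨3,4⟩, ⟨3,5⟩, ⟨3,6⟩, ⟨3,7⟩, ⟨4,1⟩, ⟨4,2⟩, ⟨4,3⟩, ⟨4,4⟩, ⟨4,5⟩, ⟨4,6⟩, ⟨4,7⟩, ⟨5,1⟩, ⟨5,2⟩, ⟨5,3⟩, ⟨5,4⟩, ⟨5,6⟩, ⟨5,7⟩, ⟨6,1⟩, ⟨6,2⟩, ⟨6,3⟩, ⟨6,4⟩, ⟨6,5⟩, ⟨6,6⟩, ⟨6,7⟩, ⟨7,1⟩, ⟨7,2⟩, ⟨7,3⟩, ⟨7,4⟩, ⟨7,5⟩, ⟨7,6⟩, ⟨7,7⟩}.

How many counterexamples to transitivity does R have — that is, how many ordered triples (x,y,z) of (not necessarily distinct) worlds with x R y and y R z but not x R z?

Enumerating: (5,1,5), (5,2,5), (5,3,5), (5,4,5), (5,6,5), (5,7,5).

6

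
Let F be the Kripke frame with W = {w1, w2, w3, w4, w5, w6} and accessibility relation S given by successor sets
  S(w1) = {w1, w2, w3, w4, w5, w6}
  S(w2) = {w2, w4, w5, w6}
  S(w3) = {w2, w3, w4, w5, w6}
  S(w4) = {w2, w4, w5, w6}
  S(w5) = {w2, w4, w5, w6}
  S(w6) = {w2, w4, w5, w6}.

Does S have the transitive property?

Yes

Transitive: yes — every two-step S-path is closed by a direct edge.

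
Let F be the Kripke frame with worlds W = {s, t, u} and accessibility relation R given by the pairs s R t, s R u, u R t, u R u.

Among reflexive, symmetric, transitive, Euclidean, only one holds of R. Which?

transitive

Reflexive: no — s is not related to itself.
Symmetric: no — s R t but not t R s.
Transitive: yes — every two-step R-path is closed by a direct edge.
Euclidean: no — s R t and s R u, but not t R u.
Only transitive holds.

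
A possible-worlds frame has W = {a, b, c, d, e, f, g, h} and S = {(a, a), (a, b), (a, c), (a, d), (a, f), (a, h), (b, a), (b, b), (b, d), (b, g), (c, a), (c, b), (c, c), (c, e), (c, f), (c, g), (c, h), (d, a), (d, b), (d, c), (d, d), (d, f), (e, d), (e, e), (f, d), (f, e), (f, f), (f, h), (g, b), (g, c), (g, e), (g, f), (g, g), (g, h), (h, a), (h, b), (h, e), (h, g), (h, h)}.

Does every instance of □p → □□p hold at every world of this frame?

Axiom 4 corresponds to the accessibility relation being transitive.
Transitive: no — a S b and b S g, but not a S g.

No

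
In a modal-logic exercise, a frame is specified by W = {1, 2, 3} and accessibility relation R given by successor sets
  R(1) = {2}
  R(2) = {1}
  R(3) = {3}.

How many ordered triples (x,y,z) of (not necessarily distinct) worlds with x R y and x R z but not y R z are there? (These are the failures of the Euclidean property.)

Enumerating: (1,2,2), (2,1,1).

2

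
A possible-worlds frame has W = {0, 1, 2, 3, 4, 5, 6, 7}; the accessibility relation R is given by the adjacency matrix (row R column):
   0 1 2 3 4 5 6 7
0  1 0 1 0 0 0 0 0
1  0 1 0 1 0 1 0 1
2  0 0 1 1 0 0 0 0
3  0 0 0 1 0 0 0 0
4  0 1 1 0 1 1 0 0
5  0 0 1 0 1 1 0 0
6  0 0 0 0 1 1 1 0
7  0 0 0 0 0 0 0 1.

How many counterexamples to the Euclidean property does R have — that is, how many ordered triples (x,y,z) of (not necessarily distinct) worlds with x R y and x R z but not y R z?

Enumerating: (0,2,0), (1,3,1), (1,3,5), (1,3,7), (1,5,1), (1,5,3), (1,5,7), (1,7,1), (1,7,3), (1,7,5), (2,3,2), (4,1,2), … and 9 more.
Total: 21.

21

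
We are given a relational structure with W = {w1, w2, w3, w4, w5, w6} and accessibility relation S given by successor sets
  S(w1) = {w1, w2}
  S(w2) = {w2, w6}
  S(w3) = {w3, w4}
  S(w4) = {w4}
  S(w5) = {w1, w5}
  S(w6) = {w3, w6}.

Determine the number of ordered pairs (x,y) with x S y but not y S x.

5

Enumerating: (w1,w2), (w2,w6), (w3,w4), (w5,w1), (w6,w3).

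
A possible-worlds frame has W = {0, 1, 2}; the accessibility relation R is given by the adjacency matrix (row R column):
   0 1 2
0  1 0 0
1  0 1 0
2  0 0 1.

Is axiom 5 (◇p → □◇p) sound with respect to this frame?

Yes

The schema 5 characterises exactly the Euclidean frames.
Euclidean: yes — any two successors of a common world are R-related.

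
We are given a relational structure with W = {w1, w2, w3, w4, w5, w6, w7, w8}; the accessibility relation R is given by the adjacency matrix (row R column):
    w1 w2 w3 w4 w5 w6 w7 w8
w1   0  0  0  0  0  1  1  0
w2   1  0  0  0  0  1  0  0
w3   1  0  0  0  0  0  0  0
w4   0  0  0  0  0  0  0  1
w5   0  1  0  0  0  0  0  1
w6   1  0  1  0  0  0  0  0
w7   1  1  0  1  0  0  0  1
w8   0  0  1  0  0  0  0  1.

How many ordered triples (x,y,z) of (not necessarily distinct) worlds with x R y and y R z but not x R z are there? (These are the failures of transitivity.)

21

Enumerating: (w1,w6,w1), (w1,w6,w3), (w1,w7,w1), (w1,w7,w2), (w1,w7,w4), (w1,w7,w8), (w2,w1,w7), (w2,w6,w3), (w3,w1,w6), (w3,w1,w7), (w4,w8,w3), (w5,w2,w1), … and 9 more.
Total: 21.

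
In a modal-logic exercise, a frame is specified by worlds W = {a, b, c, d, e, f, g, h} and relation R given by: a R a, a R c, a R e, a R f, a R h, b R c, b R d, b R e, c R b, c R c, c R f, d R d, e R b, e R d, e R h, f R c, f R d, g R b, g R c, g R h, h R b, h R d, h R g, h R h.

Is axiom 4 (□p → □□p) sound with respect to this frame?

Axiom 4 corresponds to the accessibility relation being transitive.
Transitive: no — a R c and c R b, but not a R b.

No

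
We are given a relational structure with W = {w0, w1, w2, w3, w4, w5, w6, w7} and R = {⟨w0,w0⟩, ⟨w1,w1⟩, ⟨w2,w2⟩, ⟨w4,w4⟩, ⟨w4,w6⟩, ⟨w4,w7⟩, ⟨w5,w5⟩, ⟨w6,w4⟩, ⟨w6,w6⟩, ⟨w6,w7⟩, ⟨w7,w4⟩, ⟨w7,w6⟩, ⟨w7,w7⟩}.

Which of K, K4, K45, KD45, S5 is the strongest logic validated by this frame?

Transitive (axiom 4): yes — every two-step R-path is closed by a direct edge.
Euclidean (axiom 5): yes — any two successors of a common world are R-related.
Serial (axiom D): no — w3 has no R-successor.
Reflexive (axiom T): no — w3 is not related to itself.
So F validates K, K4, K45; KD45 would additionally require R to be serial. The strongest is K45.

K45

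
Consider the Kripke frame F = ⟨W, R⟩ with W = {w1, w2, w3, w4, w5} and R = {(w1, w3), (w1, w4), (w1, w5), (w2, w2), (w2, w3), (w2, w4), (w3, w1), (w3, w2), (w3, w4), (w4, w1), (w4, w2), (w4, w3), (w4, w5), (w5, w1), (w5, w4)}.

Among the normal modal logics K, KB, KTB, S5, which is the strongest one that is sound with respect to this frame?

KB

Symmetric (axiom B): yes — every pair in R has its reverse in R.
Reflexive (axiom T): no — w1 is not related to itself.
Euclidean (axiom 5): no — w1 R w3 and w1 R w5, but not w3 R w5.
So F validates K, KB; KTB would additionally require R to be reflexive. The strongest is KB.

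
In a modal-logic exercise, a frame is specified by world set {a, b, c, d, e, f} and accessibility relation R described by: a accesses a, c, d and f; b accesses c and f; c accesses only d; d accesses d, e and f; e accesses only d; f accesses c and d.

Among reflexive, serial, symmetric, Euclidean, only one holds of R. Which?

Reflexive: no — b is not related to itself.
Serial: yes — every world has a successor (e.g. a R a).
Symmetric: no — a R c but not c R a.
Euclidean: no — a R c and a R f, but not c R f.
Only serial holds.

serial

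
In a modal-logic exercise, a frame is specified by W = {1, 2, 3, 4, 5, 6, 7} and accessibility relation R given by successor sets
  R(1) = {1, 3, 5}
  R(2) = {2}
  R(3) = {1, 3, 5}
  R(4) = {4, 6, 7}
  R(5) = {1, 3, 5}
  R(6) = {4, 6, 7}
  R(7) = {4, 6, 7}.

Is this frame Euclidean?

Yes

Euclidean: yes — any two successors of a common world are R-related.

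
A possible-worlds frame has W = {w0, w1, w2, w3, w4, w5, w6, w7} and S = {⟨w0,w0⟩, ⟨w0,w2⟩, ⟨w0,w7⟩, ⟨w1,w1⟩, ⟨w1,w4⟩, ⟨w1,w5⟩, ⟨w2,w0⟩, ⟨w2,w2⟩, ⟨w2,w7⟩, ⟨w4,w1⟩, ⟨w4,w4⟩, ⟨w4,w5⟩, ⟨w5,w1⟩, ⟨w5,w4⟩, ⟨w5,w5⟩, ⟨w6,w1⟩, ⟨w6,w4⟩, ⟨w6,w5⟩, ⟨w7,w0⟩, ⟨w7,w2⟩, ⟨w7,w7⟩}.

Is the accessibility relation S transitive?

Yes

Transitive: yes — every two-step S-path is closed by a direct edge.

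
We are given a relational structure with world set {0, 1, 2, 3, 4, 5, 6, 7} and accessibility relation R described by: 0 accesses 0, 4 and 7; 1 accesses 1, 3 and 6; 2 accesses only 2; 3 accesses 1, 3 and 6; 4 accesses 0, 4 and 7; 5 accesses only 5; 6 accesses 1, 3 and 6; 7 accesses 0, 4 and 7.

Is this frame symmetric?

Symmetric: yes — every pair in R has its reverse in R.

Yes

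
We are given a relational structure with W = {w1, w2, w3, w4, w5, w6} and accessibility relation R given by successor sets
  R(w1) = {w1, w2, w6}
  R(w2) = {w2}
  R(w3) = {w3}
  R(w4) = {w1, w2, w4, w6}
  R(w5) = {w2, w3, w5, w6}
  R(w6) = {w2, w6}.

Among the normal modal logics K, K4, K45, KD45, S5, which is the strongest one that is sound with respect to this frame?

Transitive (axiom 4): yes — every two-step R-path is closed by a direct edge.
Euclidean (axiom 5): no — w1 R w2 and w1 R w6, but not w2 R w6.
Serial (axiom D): yes — every world has a successor (e.g. w1 R w1).
Reflexive (axiom T): yes — every world is R-related to itself.
So F validates K, K4; K45 would additionally require R to be Euclidean. The strongest is K4.

K4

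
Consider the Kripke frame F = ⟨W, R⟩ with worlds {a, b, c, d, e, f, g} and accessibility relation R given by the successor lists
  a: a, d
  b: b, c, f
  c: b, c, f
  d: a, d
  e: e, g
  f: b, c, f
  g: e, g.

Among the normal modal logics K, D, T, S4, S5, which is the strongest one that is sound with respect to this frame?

Serial (axiom D): yes — every world has a successor (e.g. a R a).
Reflexive (axiom T): yes — every world is R-related to itself.
Transitive (axiom 4): yes — every two-step R-path is closed by a direct edge.
Euclidean (axiom 5): yes — any two successors of a common world are R-related.
So F validates K, D, T, S4, S5. The strongest is S5.

S5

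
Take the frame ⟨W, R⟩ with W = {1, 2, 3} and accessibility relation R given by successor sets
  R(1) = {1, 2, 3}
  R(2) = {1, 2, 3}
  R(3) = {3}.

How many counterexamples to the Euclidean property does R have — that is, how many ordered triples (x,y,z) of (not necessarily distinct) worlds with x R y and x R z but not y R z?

4

Enumerating: (1,3,1), (1,3,2), (2,3,1), (2,3,2).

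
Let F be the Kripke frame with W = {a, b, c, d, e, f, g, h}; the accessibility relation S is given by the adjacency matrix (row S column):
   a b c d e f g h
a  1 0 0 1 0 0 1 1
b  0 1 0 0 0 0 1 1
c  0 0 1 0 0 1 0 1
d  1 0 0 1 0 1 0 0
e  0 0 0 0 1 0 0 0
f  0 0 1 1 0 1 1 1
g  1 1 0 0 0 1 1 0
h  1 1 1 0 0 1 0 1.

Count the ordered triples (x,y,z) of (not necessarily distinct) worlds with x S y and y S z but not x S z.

Enumerating: (a,d,f), (a,g,b), (a,g,f), (a,h,b), (a,h,c), (a,h,f), (b,g,a), (b,g,f), (b,h,a), (b,h,c), (b,h,f), (c,f,d), … and 24 more.
Total: 36.

36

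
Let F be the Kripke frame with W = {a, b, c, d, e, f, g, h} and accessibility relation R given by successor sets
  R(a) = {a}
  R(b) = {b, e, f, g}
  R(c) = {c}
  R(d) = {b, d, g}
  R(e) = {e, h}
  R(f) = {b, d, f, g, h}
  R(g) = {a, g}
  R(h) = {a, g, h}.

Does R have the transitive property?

Transitive: no — b R e and e R h, but not b R h.

No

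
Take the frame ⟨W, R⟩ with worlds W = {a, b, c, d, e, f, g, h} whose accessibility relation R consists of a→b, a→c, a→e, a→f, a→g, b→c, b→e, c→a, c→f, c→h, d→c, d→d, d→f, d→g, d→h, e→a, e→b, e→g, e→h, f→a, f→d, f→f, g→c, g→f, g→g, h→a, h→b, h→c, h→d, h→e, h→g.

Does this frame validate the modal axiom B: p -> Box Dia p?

The schema B characterises exactly the symmetric frames.
Symmetric: no — a R b but not b R a.

No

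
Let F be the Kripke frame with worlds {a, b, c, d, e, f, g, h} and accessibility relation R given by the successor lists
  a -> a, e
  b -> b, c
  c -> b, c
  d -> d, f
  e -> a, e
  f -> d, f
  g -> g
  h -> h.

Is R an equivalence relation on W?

Yes

Reflexive: yes — every world is R-related to itself.
Symmetric: yes — every pair in R has its reverse in R.
Transitive: yes — every two-step R-path is closed by a direct edge.
So R is an equivalence relation.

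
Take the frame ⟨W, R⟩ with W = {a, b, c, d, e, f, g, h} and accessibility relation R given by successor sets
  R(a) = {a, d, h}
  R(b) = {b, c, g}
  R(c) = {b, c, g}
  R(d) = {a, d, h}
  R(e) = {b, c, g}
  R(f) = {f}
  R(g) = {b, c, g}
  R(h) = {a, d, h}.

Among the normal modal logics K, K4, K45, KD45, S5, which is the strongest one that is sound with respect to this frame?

Transitive (axiom 4): yes — every two-step R-path is closed by a direct edge.
Euclidean (axiom 5): yes — any two successors of a common world are R-related.
Serial (axiom D): yes — every world has a successor (e.g. a R a).
Reflexive (axiom T): no — e is not related to itself.
So F validates K, K4, K45, KD45; S5 would additionally require R to be reflexive. The strongest is KD45.

KD45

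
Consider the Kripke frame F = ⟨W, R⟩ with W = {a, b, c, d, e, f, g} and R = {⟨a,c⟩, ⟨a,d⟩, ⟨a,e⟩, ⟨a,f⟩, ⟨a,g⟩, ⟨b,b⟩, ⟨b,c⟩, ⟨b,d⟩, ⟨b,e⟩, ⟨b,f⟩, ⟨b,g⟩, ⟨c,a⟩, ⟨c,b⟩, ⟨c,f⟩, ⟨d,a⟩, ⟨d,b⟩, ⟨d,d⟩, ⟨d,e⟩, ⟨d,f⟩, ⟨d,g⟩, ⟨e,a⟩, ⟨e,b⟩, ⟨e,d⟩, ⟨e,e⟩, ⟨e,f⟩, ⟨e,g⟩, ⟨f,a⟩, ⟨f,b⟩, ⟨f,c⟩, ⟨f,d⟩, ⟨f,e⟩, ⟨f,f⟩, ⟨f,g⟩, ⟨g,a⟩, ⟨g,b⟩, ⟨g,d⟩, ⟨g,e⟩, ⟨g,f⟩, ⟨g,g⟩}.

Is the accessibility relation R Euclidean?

Euclidean: no — a R c and a R d, but not c R d.

No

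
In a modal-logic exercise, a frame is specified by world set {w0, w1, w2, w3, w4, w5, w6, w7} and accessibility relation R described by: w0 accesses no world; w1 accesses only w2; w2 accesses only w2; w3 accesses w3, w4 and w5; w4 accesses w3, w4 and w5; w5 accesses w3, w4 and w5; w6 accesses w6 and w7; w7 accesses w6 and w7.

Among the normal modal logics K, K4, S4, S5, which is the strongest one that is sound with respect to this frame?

Transitive (axiom 4): yes — every two-step R-path is closed by a direct edge.
Reflexive (axiom T): no — w0 is not related to itself.
Euclidean (axiom 5): yes — any two successors of a common world are R-related.
So F validates K, K4; S4 would additionally require R to be reflexive. The strongest is K4.

K4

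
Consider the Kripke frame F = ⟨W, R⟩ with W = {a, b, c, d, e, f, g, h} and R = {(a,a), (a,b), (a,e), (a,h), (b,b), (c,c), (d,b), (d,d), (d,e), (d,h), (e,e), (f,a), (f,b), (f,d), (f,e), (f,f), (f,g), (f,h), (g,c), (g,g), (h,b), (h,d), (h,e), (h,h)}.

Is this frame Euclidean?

No

Euclidean: no — a R b and a R e, but not b R e.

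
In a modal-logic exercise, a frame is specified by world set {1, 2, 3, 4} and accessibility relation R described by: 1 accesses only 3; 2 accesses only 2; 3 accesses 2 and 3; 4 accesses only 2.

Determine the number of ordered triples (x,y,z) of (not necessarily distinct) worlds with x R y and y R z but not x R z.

1

Enumerating: (1,3,2).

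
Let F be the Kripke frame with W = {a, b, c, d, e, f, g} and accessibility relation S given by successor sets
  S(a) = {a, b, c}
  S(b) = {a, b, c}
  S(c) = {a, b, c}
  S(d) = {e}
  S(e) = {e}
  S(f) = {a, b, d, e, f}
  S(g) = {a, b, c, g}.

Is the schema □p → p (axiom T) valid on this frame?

No

Axiom T corresponds to the accessibility relation being reflexive.
Reflexive: no — d is not related to itself.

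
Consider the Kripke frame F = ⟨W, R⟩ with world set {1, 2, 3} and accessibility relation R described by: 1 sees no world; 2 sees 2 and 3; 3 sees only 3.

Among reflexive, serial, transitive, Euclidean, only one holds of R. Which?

transitive

Reflexive: no — 1 is not related to itself.
Serial: no — 1 has no R-successor.
Transitive: yes — every two-step R-path is closed by a direct edge.
Euclidean: no — 2 R 3 and 2 R 2, but not 3 R 2.
Only transitive holds.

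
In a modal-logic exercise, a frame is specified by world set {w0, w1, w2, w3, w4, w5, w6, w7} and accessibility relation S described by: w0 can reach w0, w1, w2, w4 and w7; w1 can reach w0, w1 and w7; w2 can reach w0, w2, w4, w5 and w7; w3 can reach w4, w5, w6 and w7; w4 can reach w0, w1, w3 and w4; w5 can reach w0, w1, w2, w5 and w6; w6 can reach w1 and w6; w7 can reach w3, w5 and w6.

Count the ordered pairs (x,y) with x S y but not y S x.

13

Enumerating: (w0,w7), (w1,w7), (w2,w4), (w2,w7), (w3,w5), (w3,w6), (w4,w1), (w5,w0), (w5,w1), (w5,w6), (w6,w1), (w7,w5), (w7,w6).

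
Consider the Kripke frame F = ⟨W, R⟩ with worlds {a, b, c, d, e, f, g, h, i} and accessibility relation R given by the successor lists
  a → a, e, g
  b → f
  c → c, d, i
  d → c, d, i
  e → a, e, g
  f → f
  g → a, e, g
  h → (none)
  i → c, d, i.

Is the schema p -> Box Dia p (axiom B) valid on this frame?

No

By correspondence theory, B is valid on a frame iff R is symmetric.
Symmetric: no — b R f but not f R b.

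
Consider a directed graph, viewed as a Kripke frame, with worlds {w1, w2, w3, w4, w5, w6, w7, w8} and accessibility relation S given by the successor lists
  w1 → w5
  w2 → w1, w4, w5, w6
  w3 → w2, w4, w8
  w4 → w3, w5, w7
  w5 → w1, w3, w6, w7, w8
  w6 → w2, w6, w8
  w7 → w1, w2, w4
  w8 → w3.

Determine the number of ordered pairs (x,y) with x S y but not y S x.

Enumerating: (w2,w1), (w2,w4), (w2,w5), (w3,w2), (w4,w5), (w5,w3), (w5,w6), (w5,w7), (w5,w8), (w6,w8), (w7,w1), (w7,w2).

12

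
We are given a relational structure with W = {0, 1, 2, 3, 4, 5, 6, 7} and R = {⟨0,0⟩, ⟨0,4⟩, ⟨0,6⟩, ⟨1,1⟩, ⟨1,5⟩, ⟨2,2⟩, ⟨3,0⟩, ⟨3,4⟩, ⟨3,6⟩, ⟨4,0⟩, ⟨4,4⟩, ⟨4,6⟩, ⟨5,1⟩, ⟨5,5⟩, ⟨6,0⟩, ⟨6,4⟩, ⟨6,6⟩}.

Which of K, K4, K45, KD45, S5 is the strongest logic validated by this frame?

Transitive (axiom 4): yes — every two-step R-path is closed by a direct edge.
Euclidean (axiom 5): yes — any two successors of a common world are R-related.
Serial (axiom D): no — 7 has no R-successor.
Reflexive (axiom T): no — 3 is not related to itself.
So F validates K, K4, K45; KD45 would additionally require R to be serial. The strongest is K45.

K45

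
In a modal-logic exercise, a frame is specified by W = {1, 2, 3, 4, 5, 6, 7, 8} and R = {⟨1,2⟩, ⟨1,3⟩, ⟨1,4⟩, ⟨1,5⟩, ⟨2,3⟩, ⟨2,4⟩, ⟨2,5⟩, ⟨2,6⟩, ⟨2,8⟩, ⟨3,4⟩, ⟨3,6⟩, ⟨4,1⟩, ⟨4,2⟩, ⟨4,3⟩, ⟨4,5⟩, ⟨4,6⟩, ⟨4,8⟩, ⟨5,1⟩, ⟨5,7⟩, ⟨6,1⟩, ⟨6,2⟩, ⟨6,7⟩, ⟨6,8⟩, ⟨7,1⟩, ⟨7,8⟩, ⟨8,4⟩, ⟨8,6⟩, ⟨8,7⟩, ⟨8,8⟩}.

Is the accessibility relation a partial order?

Reflexive: no — 1 is not related to itself.
Transitive: no — 1 R 2 and 2 R 6, but not 1 R 6.
Antisymmetric: no — 1 R 4 and 4 R 1 with 1 ≠ 4.
So R is not a partial order.

No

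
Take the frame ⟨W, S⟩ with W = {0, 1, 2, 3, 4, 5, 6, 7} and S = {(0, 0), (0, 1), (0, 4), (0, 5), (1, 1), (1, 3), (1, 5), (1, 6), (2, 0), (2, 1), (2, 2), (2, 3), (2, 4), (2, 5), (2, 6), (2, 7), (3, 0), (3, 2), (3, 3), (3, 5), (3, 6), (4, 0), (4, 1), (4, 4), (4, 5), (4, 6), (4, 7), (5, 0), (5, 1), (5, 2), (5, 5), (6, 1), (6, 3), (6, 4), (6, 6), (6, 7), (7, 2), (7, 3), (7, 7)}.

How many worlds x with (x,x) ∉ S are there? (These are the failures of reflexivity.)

S is reflexive; there are no such worlds.

0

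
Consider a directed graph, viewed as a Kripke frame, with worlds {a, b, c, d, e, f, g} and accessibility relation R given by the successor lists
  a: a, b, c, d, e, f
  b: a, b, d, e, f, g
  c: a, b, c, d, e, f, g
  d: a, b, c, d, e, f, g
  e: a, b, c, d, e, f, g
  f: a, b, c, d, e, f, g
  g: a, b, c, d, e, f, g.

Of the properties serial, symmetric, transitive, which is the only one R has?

serial

Serial: yes — every world has a successor (e.g. a R a).
Symmetric: no — c R b but not b R c.
Transitive: no — a R b and b R g, but not a R g.
Only serial holds.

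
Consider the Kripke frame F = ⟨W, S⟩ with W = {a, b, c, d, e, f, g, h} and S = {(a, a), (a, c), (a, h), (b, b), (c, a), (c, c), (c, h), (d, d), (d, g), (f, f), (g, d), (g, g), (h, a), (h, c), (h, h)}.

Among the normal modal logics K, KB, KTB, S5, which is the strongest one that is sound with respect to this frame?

KB

Symmetric (axiom B): yes — every pair in S has its reverse in S.
Reflexive (axiom T): no — e is not related to itself.
Euclidean (axiom 5): yes — any two successors of a common world are S-related.
So F validates K, KB; KTB would additionally require S to be reflexive. The strongest is KB.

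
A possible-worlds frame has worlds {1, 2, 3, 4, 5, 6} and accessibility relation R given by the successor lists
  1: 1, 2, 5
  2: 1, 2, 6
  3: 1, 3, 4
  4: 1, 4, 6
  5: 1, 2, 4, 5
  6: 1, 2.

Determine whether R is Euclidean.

Euclidean: no — 1 R 2 and 1 R 5, but not 2 R 5.

No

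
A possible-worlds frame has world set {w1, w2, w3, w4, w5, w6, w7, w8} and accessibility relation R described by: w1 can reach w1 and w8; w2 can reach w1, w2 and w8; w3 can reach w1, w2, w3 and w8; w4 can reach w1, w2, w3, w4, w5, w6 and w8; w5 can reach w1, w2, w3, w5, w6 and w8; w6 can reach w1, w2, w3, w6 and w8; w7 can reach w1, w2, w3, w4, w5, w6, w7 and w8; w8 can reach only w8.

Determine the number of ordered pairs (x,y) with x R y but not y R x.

28

Enumerating: (w1,w8), (w2,w1), (w2,w8), (w3,w1), (w3,w2), (w3,w8), (w4,w1), (w4,w2), (w4,w3), (w4,w5), (w4,w6), (w4,w8), … and 16 more.
Total: 28.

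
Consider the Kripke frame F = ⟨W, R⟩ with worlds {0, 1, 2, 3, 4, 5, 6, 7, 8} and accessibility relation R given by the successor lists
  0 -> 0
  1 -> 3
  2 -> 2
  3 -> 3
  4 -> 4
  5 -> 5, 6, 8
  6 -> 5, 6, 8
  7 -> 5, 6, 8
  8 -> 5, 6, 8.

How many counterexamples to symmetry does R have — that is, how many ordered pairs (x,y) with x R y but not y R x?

4

Enumerating: (1,3), (7,5), (7,6), (7,8).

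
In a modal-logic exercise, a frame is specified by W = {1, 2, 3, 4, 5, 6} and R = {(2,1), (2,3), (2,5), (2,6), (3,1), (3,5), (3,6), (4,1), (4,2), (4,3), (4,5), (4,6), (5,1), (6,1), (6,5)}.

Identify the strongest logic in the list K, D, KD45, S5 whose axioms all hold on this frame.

K

Serial (axiom D): no — 1 has no R-successor.
Euclidean (axiom 5): no — 2 R 1 and 2 R 3, but not 1 R 3.
Transitive (axiom 4): yes — every two-step R-path is closed by a direct edge.
Reflexive (axiom T): no — 1 is not related to itself.
So F validates K; D would additionally require R to be serial. The strongest is K.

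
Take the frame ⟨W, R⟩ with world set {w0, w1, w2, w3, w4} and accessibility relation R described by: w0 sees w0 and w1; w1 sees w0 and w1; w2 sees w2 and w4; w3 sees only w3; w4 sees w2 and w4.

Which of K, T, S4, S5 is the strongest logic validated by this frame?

Reflexive (axiom T): yes — every world is R-related to itself.
Transitive (axiom 4): yes — every two-step R-path is closed by a direct edge.
Euclidean (axiom 5): yes — any two successors of a common world are R-related.
So F validates K, T, S4, S5. The strongest is S5.

S5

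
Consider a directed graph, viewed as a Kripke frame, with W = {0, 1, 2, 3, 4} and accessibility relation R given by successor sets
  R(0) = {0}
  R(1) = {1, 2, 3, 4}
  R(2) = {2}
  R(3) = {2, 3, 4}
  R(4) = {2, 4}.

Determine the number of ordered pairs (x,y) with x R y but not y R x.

6

Enumerating: (1,2), (1,3), (1,4), (3,2), (3,4), (4,2).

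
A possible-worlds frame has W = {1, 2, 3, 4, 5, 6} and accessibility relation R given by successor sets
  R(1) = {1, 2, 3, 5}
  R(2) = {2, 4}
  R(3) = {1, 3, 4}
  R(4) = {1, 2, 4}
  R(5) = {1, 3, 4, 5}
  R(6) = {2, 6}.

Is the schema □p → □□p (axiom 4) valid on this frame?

Axiom 4 corresponds to the accessibility relation being transitive.
Transitive: no — 1 R 2 and 2 R 4, but not 1 R 4.

No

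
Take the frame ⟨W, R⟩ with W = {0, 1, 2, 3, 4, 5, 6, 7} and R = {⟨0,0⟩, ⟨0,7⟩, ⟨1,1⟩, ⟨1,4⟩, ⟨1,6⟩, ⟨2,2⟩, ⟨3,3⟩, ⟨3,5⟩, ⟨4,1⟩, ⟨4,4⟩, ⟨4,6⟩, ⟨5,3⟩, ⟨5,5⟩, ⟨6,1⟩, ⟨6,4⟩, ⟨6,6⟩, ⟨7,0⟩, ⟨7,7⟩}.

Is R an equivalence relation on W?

Yes

Reflexive: yes — every world is R-related to itself.
Symmetric: yes — every pair in R has its reverse in R.
Transitive: yes — every two-step R-path is closed by a direct edge.
So R is an equivalence relation.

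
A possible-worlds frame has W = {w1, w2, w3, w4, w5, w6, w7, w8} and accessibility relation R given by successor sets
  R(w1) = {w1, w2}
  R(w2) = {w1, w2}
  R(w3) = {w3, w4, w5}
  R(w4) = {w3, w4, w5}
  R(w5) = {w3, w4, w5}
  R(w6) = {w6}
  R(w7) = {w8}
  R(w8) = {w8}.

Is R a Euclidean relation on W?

Yes

Euclidean: yes — any two successors of a common world are R-related.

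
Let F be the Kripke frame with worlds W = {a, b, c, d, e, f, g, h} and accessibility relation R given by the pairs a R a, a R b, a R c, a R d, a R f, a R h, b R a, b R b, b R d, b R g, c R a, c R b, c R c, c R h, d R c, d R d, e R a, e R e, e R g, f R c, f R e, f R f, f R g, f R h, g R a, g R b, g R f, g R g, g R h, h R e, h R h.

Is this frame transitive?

No

Transitive: no — a R b and b R g, but not a R g.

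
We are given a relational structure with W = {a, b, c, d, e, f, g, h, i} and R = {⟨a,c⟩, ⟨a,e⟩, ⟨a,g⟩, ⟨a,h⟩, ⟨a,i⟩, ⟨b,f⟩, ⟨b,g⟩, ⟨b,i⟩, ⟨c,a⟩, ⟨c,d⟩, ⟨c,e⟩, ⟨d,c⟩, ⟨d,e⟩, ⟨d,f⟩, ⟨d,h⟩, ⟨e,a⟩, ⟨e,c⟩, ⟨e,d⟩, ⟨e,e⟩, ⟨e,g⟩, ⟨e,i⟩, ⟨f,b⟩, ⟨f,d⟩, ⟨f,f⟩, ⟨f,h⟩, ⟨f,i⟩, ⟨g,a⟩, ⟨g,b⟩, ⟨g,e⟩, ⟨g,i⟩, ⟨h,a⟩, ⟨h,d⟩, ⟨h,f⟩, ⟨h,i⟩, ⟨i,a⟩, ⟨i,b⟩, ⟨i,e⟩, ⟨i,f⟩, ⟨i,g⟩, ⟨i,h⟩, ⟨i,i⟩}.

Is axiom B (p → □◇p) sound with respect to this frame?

Axiom B corresponds to the accessibility relation being symmetric.
Symmetric: yes — every pair in R has its reverse in R.

Yes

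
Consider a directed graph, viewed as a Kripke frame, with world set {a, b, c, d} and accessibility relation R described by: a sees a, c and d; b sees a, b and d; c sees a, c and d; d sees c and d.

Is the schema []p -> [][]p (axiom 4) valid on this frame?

No

Axiom 4 corresponds to the accessibility relation being transitive.
Transitive: no — b R a and a R c, but not b R c.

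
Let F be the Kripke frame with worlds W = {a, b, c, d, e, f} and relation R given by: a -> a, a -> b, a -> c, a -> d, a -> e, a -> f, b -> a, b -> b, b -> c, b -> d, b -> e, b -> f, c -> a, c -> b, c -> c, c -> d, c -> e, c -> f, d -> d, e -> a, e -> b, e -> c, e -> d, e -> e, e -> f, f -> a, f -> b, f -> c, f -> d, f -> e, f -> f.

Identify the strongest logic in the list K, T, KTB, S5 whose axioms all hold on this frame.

Reflexive (axiom T): yes — every world is R-related to itself.
Symmetric (axiom B): no — a R d but not d R a.
Euclidean (axiom 5): no — a R d and a R b, but not d R b.
So F validates K, T; KTB would additionally require R to be symmetric. The strongest is T.

T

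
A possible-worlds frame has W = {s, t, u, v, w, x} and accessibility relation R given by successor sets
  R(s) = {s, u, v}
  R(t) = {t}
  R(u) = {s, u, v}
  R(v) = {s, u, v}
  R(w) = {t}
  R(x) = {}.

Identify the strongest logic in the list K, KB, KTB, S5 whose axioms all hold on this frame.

K

Symmetric (axiom B): no — w R t but not t R w.
Reflexive (axiom T): no — w is not related to itself.
Euclidean (axiom 5): yes — any two successors of a common world are R-related.
So F validates K; KB would additionally require R to be symmetric. The strongest is K.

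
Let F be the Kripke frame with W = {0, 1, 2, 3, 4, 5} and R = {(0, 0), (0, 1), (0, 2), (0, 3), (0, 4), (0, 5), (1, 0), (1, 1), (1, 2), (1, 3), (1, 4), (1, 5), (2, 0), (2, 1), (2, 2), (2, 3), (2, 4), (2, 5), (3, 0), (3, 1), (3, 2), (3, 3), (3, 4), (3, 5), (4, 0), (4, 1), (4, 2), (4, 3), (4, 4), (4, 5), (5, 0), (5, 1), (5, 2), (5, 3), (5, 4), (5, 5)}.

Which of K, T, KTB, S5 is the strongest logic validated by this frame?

S5

Reflexive (axiom T): yes — every world is R-related to itself.
Symmetric (axiom B): yes — every pair in R has its reverse in R.
Euclidean (axiom 5): yes — any two successors of a common world are R-related.
So F validates K, T, KTB, S5. The strongest is S5.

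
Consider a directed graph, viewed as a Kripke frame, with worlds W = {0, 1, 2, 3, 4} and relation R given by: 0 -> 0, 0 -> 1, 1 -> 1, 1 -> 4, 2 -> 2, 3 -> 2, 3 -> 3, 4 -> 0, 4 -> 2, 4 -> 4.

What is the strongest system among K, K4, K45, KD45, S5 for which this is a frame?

K

Transitive (axiom 4): no — 0 R 1 and 1 R 4, but not 0 R 4.
Euclidean (axiom 5): no — 4 R 0 and 4 R 2, but not 0 R 2.
Serial (axiom D): yes — every world has a successor (e.g. 0 R 0).
Reflexive (axiom T): yes — every world is R-related to itself.
So F validates K; K4 would additionally require R to be transitive. The strongest is K.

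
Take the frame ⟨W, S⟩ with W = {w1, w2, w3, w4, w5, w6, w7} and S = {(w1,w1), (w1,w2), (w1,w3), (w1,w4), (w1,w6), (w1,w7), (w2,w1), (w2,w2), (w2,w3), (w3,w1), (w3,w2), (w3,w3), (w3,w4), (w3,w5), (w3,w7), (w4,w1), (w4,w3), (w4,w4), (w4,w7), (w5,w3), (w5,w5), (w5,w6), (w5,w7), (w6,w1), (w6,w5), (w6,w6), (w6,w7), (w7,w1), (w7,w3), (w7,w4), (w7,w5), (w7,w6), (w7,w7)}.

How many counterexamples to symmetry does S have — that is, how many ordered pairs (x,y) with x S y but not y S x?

0

S is symmetric; there are no such tuples.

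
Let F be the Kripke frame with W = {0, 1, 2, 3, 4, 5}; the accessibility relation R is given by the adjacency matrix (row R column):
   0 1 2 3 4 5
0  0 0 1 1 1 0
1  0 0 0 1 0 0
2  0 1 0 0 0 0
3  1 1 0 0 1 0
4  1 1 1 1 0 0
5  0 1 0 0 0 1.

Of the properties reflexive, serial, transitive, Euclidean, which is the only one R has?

serial

Reflexive: no — 0 is not related to itself.
Serial: yes — every world has a successor (e.g. 0 R 2).
Transitive: no — 0 R 2 and 2 R 1, but not 0 R 1.
Euclidean: no — 0 R 2 and 0 R 3, but not 2 R 3.
Only serial holds.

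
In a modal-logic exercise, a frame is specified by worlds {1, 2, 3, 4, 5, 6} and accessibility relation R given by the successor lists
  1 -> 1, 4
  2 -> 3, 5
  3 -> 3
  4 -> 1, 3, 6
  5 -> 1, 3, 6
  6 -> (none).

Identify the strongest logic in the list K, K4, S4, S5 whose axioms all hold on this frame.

Transitive (axiom 4): no — 1 R 4 and 4 R 3, but not 1 R 3.
Reflexive (axiom T): no — 2 is not related to itself.
Euclidean (axiom 5): no — 2 R 3 and 2 R 5, but not 3 R 5.
So F validates K; K4 would additionally require R to be transitive. The strongest is K.

K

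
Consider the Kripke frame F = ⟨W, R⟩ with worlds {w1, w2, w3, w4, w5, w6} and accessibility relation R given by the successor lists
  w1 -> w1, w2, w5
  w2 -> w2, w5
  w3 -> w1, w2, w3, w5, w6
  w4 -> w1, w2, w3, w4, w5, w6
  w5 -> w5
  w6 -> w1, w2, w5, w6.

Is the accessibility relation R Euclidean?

Euclidean: no — w1 R w5 and w1 R w2, but not w5 R w2.

No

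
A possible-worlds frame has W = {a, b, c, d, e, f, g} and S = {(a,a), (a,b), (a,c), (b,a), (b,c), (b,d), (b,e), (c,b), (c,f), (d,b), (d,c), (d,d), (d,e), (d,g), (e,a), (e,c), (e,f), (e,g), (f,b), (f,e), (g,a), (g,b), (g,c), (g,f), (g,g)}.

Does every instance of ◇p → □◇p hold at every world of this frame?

No

Axiom 5 corresponds to the accessibility relation being Euclidean.
Euclidean: no — b S a and b S d, but not a S d.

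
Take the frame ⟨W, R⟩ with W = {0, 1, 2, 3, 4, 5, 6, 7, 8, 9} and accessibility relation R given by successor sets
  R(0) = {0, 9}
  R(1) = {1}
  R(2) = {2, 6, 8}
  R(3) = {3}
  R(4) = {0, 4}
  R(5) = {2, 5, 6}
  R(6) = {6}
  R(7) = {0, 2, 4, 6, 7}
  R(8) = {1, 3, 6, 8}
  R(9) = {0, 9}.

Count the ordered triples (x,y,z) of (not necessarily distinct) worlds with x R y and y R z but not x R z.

6

Enumerating: (2,8,1), (2,8,3), (4,0,9), (5,2,8), (7,0,9), (7,2,8).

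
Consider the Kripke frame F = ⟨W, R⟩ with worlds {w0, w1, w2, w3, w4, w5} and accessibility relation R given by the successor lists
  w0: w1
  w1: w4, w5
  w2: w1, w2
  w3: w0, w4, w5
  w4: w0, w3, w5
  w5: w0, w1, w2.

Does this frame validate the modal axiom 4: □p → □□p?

No

Axiom 4 corresponds to the accessibility relation being transitive.
Transitive: no — w0 R w1 and w1 R w4, but not w0 R w4.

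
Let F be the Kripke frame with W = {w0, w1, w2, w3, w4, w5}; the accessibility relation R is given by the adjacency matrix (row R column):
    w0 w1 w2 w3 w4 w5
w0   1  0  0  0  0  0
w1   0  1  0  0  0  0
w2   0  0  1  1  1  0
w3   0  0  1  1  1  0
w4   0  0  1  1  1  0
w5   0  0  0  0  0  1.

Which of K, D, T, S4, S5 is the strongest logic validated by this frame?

Serial (axiom D): yes — every world has a successor (e.g. w0 R w0).
Reflexive (axiom T): yes — every world is R-related to itself.
Transitive (axiom 4): yes — every two-step R-path is closed by a direct edge.
Euclidean (axiom 5): yes — any two successors of a common world are R-related.
So F validates K, D, T, S4, S5. The strongest is S5.

S5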